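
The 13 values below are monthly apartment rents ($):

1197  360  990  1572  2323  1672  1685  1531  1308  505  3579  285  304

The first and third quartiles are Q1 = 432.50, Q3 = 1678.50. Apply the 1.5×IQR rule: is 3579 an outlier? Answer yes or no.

yes

IQR = Q3 − Q1 = 1678.50 − 432.50 = 1246.00.
Lower fence = Q1 − 1.5·IQR = 432.50 − 1869.00 = -1436.50.
Upper fence = Q3 + 1.5·IQR = 1678.50 + 1869.00 = 3547.50.
3579 lies above the upper fence.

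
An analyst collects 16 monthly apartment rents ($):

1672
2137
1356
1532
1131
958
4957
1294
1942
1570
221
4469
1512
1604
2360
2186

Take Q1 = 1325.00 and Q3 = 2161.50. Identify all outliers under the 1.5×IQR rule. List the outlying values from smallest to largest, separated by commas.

4469, 4957

IQR = Q3 − Q1 = 2161.50 − 1325.00 = 836.50.
Lower fence = Q1 − 1.5·IQR = 1325.00 − 1254.75 = 70.25.
Upper fence = Q3 + 1.5·IQR = 2161.50 + 1254.75 = 3416.25.
4469 > 3416.25 → outlier.
4957 > 3416.25 → outlier.
All remaining values lie within [70.25, 3416.25].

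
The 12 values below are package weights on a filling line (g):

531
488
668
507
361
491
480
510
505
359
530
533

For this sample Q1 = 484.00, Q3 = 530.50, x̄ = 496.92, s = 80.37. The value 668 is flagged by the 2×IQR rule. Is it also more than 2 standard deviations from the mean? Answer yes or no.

yes

z = (668 − 496.92) / 80.37 = 2.13.
|z| = 2.13 > 2.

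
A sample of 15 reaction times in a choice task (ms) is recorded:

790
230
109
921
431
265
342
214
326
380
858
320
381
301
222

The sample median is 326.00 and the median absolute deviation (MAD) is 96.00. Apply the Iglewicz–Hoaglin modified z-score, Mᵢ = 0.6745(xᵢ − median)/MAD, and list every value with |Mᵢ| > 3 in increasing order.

|Mᵢ| > 3 ⇔ |xᵢ − 326.00| > 3·96.00/0.6745 = 426.98.
So outliers lie outside [-100.98, 752.98].
790: M = 3.26 → outlier.
858: M = 3.74 → outlier.
921: M = 4.18 → outlier.

790, 858, 921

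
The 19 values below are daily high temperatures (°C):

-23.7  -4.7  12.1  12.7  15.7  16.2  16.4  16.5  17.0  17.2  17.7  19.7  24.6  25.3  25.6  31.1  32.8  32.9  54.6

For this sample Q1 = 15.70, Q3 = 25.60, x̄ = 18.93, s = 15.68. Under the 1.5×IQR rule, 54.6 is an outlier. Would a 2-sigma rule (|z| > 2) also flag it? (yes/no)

z = (54.6 − 18.93) / 15.68 = 2.27.
|z| = 2.27 > 2.

yes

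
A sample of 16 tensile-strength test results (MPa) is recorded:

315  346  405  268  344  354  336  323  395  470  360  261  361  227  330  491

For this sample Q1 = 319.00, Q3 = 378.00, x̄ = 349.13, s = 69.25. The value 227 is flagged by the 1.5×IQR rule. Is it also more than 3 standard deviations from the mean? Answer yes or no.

z = (227 − 349.13) / 69.25 = -1.76.
|z| = 1.76 ≤ 3.

no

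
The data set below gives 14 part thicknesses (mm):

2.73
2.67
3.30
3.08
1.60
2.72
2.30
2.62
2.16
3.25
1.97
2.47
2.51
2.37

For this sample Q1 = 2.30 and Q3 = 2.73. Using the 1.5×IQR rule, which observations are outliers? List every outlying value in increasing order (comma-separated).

1.60

IQR = Q3 − Q1 = 2.73 − 2.30 = 0.43.
Lower fence = Q1 − 1.5·IQR = 2.30 − 0.645 = 1.655.
Upper fence = Q3 + 1.5·IQR = 2.73 + 0.645 = 3.375.
1.60 < 1.655 → outlier.
All remaining values lie within [1.655, 3.375].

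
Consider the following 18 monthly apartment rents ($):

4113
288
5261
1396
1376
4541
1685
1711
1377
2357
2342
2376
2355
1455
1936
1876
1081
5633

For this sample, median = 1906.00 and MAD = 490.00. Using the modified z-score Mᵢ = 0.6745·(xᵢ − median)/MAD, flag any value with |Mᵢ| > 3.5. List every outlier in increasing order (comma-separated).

4541, 5261, 5633

|Mᵢ| > 3.5 ⇔ |xᵢ − 1906.00| > 3.5·490.00/0.6745 = 2542.62.
So outliers lie outside [-636.62, 4448.62].
4541: M = 3.63 → outlier.
5261: M = 4.62 → outlier.
5633: M = 5.13 → outlier.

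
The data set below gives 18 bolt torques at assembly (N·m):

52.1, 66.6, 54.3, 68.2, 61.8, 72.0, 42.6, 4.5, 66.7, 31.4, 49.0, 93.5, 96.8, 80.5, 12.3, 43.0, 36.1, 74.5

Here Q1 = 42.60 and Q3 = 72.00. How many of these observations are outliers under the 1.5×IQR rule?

IQR = 29.40; fences at 42.60 − 44.10 = -1.50 and 72.00 + 44.10 = 116.10.
Every value lies within the cutoffs.

0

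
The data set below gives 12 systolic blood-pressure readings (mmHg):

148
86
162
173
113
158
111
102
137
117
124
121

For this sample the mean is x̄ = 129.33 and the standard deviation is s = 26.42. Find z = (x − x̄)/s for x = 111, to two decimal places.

z = (111 − 129.33) / 26.42 = -0.69.

-0.69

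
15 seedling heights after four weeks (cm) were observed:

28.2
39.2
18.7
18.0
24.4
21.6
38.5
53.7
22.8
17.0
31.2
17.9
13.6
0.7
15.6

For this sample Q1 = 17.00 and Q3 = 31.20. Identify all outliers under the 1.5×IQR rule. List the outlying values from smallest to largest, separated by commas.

IQR = Q3 − Q1 = 31.20 − 17.00 = 14.20.
Lower fence = Q1 − 1.5·IQR = 17.00 − 21.30 = -4.30.
Upper fence = Q3 + 1.5·IQR = 31.20 + 21.30 = 52.50.
53.7 > 52.50 → outlier.
All remaining values lie within [-4.30, 52.50].

53.7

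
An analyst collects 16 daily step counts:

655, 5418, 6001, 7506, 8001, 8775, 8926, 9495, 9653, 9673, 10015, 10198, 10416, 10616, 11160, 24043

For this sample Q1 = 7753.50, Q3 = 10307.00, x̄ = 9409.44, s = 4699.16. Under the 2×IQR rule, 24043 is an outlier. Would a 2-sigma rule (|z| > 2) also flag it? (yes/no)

yes

z = (24043 − 9409.44) / 4699.16 = 3.11.
|z| = 3.11 > 2.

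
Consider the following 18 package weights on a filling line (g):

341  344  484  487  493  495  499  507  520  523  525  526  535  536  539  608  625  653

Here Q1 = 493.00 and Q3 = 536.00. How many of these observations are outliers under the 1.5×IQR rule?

5

IQR = 43.00; fences at 493.00 − 64.50 = 428.50 and 536.00 + 64.50 = 600.50.
Outside the cutoffs: 341, 344, 608, 625, 653.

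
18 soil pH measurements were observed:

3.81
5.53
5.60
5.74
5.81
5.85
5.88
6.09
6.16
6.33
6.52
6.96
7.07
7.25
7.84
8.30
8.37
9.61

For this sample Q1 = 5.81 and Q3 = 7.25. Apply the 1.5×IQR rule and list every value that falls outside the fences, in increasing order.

IQR = Q3 − Q1 = 7.25 − 5.81 = 1.44.
Lower fence = Q1 − 1.5·IQR = 5.81 − 2.16 = 3.65.
Upper fence = Q3 + 1.5·IQR = 7.25 + 2.16 = 9.41.
9.61 > 9.41 → outlier.
All remaining values lie within [3.65, 9.41].

9.61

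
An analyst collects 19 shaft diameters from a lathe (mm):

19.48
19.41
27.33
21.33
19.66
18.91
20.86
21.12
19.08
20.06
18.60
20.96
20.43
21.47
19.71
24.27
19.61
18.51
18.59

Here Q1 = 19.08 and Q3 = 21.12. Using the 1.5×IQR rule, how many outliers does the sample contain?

IQR = 2.04; fences at 19.08 − 3.06 = 16.02 and 21.12 + 3.06 = 24.18.
Outside the cutoffs: 24.27, 27.33.

2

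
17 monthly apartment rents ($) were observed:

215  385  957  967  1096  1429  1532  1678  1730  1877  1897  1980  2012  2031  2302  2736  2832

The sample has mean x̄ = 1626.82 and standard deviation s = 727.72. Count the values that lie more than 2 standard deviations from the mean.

Cutoffs: x̄ ± 2s = [171.38, 3082.26].
Every value lies within the cutoffs.

0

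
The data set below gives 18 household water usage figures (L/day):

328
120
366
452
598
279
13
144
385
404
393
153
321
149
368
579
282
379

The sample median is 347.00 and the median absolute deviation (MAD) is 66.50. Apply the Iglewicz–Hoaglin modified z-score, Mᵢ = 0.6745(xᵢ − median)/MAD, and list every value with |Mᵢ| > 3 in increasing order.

|Mᵢ| > 3 ⇔ |xᵢ − 347.00| > 3·66.50/0.6745 = 295.77.
So outliers lie outside [51.23, 642.77].
13: M = -3.39 → outlier.

13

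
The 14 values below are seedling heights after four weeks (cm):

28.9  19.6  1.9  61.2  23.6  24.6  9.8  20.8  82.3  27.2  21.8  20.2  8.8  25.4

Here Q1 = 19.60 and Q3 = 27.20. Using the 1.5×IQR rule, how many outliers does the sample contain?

3

IQR = 7.60; fences at 19.60 − 11.40 = 8.20 and 27.20 + 11.40 = 38.60.
Outside the cutoffs: 1.9, 61.2, 82.3.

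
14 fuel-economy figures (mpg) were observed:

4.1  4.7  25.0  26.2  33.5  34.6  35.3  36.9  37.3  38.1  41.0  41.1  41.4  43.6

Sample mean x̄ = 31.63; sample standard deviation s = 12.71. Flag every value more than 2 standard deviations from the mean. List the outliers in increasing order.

Cutoffs at x̄ ± 2s: 31.63 ± 2·12.71 = [6.21, 57.05].
4.1: z = -2.17, |z| > 2 → outlier.
4.7: z = -2.12, |z| > 2 → outlier.
Every other value lies within [6.21, 57.05].

4.1, 4.7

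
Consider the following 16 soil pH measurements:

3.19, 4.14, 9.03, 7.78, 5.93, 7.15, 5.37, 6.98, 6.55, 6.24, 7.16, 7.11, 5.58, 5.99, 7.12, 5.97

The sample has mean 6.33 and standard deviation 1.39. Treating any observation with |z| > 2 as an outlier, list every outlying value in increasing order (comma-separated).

Cutoffs at x̄ ± 2s: 6.33 ± 2·1.39 = [3.55, 9.11].
3.19: z = -2.26, |z| > 2 → outlier.
Every other value lies within [3.55, 9.11].

3.19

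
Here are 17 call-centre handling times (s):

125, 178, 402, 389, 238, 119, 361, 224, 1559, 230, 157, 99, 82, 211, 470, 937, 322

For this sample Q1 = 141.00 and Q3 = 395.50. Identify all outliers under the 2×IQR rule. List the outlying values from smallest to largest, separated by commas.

937, 1559

IQR = Q3 − Q1 = 395.50 − 141.00 = 254.50.
Lower fence = Q1 − 2·IQR = 141.00 − 509.00 = -368.00.
Upper fence = Q3 + 2·IQR = 395.50 + 509.00 = 904.50.
937 > 904.50 → outlier.
1559 > 904.50 → outlier.
All remaining values lie within [-368.00, 904.50].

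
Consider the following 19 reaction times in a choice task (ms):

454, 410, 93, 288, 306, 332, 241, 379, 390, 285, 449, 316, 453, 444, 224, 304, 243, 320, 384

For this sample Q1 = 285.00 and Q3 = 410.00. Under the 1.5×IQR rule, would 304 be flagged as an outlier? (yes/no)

IQR = Q3 − Q1 = 410.00 − 285.00 = 125.00.
Lower fence = Q1 − 1.5·IQR = 285.00 − 187.50 = 97.50.
Upper fence = Q3 + 1.5·IQR = 410.00 + 187.50 = 597.50.
304 lies within [97.50, 597.50].

no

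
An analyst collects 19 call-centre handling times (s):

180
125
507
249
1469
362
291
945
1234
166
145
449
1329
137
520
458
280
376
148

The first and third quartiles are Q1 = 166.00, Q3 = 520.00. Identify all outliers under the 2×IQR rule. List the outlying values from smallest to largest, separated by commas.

IQR = Q3 − Q1 = 520.00 − 166.00 = 354.00.
Lower fence = Q1 − 2·IQR = 166.00 − 708.00 = -542.00.
Upper fence = Q3 + 2·IQR = 520.00 + 708.00 = 1228.00.
1234 > 1228.00 → outlier.
1329 > 1228.00 → outlier.
1469 > 1228.00 → outlier.
All remaining values lie within [-542.00, 1228.00].

1234, 1329, 1469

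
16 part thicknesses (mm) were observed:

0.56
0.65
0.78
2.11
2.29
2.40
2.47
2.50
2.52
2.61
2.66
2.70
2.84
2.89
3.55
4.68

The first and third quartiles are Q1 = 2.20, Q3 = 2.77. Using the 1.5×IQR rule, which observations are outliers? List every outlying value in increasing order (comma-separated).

0.56, 0.65, 0.78, 4.68

IQR = Q3 − Q1 = 2.77 − 2.20 = 0.57.
Lower fence = Q1 − 1.5·IQR = 2.20 − 0.855 = 1.345.
Upper fence = Q3 + 1.5·IQR = 2.77 + 0.855 = 3.625.
0.56 < 1.345 → outlier.
0.65 < 1.345 → outlier.
0.78 < 1.345 → outlier.
4.68 > 3.625 → outlier.
All remaining values lie within [1.345, 3.625].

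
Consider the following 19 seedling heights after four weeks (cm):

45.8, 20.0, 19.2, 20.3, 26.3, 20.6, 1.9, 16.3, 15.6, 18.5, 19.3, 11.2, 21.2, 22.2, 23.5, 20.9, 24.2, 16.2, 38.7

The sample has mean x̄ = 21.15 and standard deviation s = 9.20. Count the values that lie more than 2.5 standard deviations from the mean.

1

Cutoffs: x̄ ± 2.5s = [-1.85, 44.15].
Outside the cutoffs: 45.8.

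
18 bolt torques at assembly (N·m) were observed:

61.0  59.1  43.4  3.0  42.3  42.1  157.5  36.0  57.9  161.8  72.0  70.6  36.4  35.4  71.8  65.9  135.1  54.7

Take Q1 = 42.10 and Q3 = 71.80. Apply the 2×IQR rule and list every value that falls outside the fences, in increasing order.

135.1, 157.5, 161.8

IQR = Q3 − Q1 = 71.80 − 42.10 = 29.70.
Lower fence = Q1 − 2·IQR = 42.10 − 59.40 = -17.30.
Upper fence = Q3 + 2·IQR = 71.80 + 59.40 = 131.20.
135.1 > 131.20 → outlier.
157.5 > 131.20 → outlier.
161.8 > 131.20 → outlier.
All remaining values lie within [-17.30, 131.20].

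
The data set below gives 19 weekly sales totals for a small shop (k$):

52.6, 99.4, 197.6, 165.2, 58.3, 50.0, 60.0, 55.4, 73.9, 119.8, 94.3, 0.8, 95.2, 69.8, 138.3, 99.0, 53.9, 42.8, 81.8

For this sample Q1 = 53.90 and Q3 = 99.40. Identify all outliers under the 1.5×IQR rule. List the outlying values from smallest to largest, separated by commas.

IQR = Q3 − Q1 = 99.40 − 53.90 = 45.50.
Lower fence = Q1 − 1.5·IQR = 53.90 − 68.25 = -14.35.
Upper fence = Q3 + 1.5·IQR = 99.40 + 68.25 = 167.65.
197.6 > 167.65 → outlier.
All remaining values lie within [-14.35, 167.65].

197.6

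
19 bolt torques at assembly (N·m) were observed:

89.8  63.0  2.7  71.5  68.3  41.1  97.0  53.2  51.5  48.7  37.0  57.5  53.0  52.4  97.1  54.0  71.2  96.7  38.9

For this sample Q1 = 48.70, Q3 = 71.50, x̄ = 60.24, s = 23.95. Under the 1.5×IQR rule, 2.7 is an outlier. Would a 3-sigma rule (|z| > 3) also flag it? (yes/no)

z = (2.7 − 60.24) / 23.95 = -2.40.
|z| = 2.40 ≤ 3.

no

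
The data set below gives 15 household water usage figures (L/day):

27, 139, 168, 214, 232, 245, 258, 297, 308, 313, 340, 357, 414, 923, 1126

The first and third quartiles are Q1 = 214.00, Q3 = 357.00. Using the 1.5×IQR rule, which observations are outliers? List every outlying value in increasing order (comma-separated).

923, 1126

IQR = Q3 − Q1 = 357.00 − 214.00 = 143.00.
Lower fence = Q1 − 1.5·IQR = 214.00 − 214.50 = -0.50.
Upper fence = Q3 + 1.5·IQR = 357.00 + 214.50 = 571.50.
923 > 571.50 → outlier.
1126 > 571.50 → outlier.
All remaining values lie within [-0.50, 571.50].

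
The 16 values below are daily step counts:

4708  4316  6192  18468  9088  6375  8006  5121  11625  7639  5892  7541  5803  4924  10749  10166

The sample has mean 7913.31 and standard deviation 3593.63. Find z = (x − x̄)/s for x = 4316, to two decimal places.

z = (4316 − 7913.31) / 3593.63 = -1.00.

-1.00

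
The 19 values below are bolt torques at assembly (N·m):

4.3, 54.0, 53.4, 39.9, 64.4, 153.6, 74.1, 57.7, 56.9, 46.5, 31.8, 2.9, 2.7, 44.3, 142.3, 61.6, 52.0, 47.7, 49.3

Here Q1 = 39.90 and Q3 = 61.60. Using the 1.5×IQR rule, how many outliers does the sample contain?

IQR = 21.70; fences at 39.90 − 32.55 = 7.35 and 61.60 + 32.55 = 94.15.
Outside the cutoffs: 2.7, 2.9, 4.3, 142.3, 153.6.

5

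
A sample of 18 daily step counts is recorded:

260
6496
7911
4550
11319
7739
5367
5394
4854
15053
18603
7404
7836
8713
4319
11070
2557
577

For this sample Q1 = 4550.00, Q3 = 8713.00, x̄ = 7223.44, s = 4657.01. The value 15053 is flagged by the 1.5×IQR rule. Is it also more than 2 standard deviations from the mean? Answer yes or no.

no

z = (15053 − 7223.44) / 4657.01 = 1.68.
|z| = 1.68 ≤ 2.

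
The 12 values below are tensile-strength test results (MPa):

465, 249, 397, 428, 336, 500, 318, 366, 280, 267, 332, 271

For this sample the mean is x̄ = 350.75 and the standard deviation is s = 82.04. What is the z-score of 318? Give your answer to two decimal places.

z = (318 − 350.75) / 82.04 = -0.40.

-0.40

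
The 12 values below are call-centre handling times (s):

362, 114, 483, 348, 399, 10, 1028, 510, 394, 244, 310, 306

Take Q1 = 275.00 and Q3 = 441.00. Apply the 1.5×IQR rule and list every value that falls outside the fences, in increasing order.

10, 1028

IQR = Q3 − Q1 = 441.00 − 275.00 = 166.00.
Lower fence = Q1 − 1.5·IQR = 275.00 − 249.00 = 26.00.
Upper fence = Q3 + 1.5·IQR = 441.00 + 249.00 = 690.00.
10 < 26.00 → outlier.
1028 > 690.00 → outlier.
All remaining values lie within [26.00, 690.00].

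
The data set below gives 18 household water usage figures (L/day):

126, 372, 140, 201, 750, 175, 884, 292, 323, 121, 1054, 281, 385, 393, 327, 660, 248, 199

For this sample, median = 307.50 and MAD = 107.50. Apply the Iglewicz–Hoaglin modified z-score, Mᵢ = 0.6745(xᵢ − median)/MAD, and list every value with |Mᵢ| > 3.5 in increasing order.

884, 1054

|Mᵢ| > 3.5 ⇔ |xᵢ − 307.50| > 3.5·107.50/0.6745 = 557.82.
So outliers lie outside [-250.32, 865.32].
884: M = 3.62 → outlier.
1054: M = 4.68 → outlier.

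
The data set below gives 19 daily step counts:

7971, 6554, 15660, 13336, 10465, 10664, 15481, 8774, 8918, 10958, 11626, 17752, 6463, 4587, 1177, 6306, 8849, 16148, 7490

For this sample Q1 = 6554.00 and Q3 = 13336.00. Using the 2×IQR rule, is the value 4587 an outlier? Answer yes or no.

no

IQR = Q3 − Q1 = 13336.00 − 6554.00 = 6782.00.
Lower fence = Q1 − 2·IQR = 6554.00 − 13564.00 = -7010.00.
Upper fence = Q3 + 2·IQR = 13336.00 + 13564.00 = 26900.00.
4587 lies within [-7010.00, 26900.00].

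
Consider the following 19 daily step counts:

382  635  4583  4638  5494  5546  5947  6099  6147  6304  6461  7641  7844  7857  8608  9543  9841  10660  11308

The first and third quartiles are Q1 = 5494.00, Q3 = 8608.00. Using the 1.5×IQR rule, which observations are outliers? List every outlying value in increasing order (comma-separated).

382, 635

IQR = Q3 − Q1 = 8608.00 − 5494.00 = 3114.00.
Lower fence = Q1 − 1.5·IQR = 5494.00 − 4671.00 = 823.00.
Upper fence = Q3 + 1.5·IQR = 8608.00 + 4671.00 = 13279.00.
382 < 823.00 → outlier.
635 < 823.00 → outlier.
All remaining values lie within [823.00, 13279.00].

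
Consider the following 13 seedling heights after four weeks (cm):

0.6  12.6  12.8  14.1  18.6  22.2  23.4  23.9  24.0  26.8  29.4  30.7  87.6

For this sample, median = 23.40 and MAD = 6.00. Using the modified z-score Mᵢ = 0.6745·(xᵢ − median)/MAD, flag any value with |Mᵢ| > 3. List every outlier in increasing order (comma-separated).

|Mᵢ| > 3 ⇔ |xᵢ − 23.40| > 3·6.00/0.6745 = 26.69.
So outliers lie outside [-3.29, 50.09].
87.6: M = 7.22 → outlier.

87.6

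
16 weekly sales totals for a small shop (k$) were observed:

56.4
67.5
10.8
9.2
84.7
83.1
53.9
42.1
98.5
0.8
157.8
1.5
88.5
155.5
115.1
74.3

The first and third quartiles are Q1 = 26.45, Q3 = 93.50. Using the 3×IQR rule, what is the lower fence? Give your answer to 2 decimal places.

IQR = Q3 − Q1 = 93.50 − 26.45 = 67.05.
Lower fence = Q1 − 3·IQR = 26.45 − 201.15 = -174.70.
Upper fence = Q3 + 3·IQR = 93.50 + 201.15 = 294.65.

-174.70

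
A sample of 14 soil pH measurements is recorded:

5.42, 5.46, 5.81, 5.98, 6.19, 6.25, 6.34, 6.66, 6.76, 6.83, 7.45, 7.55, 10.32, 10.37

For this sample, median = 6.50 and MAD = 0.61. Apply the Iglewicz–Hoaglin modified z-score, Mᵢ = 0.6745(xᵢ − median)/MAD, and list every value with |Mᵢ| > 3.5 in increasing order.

10.32, 10.37

|Mᵢ| > 3.5 ⇔ |xᵢ − 6.50| > 3.5·0.61/0.6745 = 3.17.
So outliers lie outside [3.33, 9.67].
10.32: M = 4.22 → outlier.
10.37: M = 4.28 → outlier.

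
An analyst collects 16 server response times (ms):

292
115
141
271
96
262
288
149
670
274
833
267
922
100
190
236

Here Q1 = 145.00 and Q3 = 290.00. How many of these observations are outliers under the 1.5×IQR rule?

IQR = 145.00; fences at 145.00 − 217.50 = -72.50 and 290.00 + 217.50 = 507.50.
Outside the cutoffs: 670, 833, 922.

3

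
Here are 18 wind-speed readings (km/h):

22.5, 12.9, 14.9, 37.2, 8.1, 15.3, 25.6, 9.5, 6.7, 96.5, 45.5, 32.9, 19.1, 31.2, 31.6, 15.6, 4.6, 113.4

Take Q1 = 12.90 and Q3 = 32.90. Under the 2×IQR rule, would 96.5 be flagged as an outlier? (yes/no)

IQR = Q3 − Q1 = 32.90 − 12.90 = 20.00.
Lower fence = Q1 − 2·IQR = 12.90 − 40.00 = -27.10.
Upper fence = Q3 + 2·IQR = 32.90 + 40.00 = 72.90.
96.5 lies above the upper fence.

yes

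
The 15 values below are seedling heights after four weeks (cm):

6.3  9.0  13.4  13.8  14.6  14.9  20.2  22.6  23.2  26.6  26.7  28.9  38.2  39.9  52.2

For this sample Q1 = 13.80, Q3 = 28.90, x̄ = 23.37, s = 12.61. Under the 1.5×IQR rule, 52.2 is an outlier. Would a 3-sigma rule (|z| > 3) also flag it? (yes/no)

no

z = (52.2 − 23.37) / 12.61 = 2.29.
|z| = 2.29 ≤ 3.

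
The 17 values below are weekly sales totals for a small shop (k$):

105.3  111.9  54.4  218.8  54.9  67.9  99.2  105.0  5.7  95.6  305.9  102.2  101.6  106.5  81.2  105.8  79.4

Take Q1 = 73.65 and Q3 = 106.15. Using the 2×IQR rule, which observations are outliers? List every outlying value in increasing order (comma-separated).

IQR = Q3 − Q1 = 106.15 − 73.65 = 32.50.
Lower fence = Q1 − 2·IQR = 73.65 − 65.00 = 8.65.
Upper fence = Q3 + 2·IQR = 106.15 + 65.00 = 171.15.
5.7 < 8.65 → outlier.
218.8 > 171.15 → outlier.
305.9 > 171.15 → outlier.
All remaining values lie within [8.65, 171.15].

5.7, 218.8, 305.9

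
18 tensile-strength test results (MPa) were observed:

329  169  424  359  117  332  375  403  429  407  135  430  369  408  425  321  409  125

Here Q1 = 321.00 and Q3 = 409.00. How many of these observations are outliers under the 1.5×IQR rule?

IQR = 88.00; fences at 321.00 − 132.00 = 189.00 and 409.00 + 132.00 = 541.00.
Outside the cutoffs: 117, 125, 135, 169.

4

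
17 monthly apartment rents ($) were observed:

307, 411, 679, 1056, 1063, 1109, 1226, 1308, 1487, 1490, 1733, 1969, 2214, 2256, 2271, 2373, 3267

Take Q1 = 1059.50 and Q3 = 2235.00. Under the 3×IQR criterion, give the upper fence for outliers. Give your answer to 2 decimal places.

IQR = Q3 − Q1 = 2235.00 − 1059.50 = 1175.50.
Lower fence = Q1 − 3·IQR = 1059.50 − 3526.50 = -2467.00.
Upper fence = Q3 + 3·IQR = 2235.00 + 3526.50 = 5761.50.

5761.50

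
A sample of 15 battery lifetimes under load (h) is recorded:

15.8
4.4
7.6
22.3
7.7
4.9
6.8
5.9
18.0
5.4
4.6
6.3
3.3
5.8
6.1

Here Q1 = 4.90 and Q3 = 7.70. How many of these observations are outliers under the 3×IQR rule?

2

IQR = 2.80; fences at 4.90 − 8.40 = -3.50 and 7.70 + 8.40 = 16.10.
Outside the cutoffs: 18.0, 22.3.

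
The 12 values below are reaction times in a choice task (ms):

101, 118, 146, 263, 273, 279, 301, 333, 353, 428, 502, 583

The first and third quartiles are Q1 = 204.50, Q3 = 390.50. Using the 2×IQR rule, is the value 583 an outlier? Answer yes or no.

IQR = Q3 − Q1 = 390.50 − 204.50 = 186.00.
Lower fence = Q1 − 2·IQR = 204.50 − 372.00 = -167.50.
Upper fence = Q3 + 2·IQR = 390.50 + 372.00 = 762.50.
583 lies within [-167.50, 762.50].

no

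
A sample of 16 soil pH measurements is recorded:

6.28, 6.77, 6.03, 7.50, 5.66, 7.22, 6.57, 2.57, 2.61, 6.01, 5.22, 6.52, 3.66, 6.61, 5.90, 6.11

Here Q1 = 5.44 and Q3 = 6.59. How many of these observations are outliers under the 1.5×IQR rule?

3

IQR = 1.15; fences at 5.44 − 1.725 = 3.715 and 6.59 + 1.725 = 8.315.
Outside the cutoffs: 2.57, 2.61, 3.66.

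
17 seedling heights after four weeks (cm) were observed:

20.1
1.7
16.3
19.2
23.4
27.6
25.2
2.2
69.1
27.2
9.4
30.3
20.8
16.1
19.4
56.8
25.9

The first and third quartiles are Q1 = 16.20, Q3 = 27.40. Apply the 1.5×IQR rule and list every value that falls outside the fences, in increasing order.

IQR = Q3 − Q1 = 27.40 − 16.20 = 11.20.
Lower fence = Q1 − 1.5·IQR = 16.20 − 16.80 = -0.60.
Upper fence = Q3 + 1.5·IQR = 27.40 + 16.80 = 44.20.
56.8 > 44.20 → outlier.
69.1 > 44.20 → outlier.
All remaining values lie within [-0.60, 44.20].

56.8, 69.1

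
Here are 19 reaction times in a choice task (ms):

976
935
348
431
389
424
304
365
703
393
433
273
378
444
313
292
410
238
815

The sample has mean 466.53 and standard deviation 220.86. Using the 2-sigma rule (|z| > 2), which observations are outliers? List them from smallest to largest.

935, 976

Cutoffs at x̄ ± 2s: 466.53 ± 2·220.86 = [24.81, 908.25].
935: z = 2.12, |z| > 2 → outlier.
976: z = 2.31, |z| > 2 → outlier.
Every other value lies within [24.81, 908.25].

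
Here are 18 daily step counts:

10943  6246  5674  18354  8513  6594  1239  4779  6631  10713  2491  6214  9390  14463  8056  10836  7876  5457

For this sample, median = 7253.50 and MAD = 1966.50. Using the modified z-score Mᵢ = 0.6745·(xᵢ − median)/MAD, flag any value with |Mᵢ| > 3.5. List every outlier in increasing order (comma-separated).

18354

|Mᵢ| > 3.5 ⇔ |xᵢ − 7253.50| > 3.5·1966.50/0.6745 = 10204.23.
So outliers lie outside [-2950.73, 17457.73].
18354: M = 3.81 → outlier.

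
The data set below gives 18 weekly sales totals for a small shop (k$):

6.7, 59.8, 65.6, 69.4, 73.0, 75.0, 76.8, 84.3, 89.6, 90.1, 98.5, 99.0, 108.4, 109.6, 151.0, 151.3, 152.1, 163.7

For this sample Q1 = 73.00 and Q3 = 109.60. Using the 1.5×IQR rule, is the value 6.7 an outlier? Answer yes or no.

IQR = Q3 − Q1 = 109.60 − 73.00 = 36.60.
Lower fence = Q1 − 1.5·IQR = 73.00 − 54.90 = 18.10.
Upper fence = Q3 + 1.5·IQR = 109.60 + 54.90 = 164.50.
6.7 lies below the lower fence.

yes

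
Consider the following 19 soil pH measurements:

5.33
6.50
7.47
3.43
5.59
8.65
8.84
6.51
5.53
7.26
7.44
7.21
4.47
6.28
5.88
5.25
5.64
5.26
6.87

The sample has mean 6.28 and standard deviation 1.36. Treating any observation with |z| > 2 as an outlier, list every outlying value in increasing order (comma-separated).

Cutoffs at x̄ ± 2s: 6.28 ± 2·1.36 = [3.56, 9.00].
3.43: z = -2.10, |z| > 2 → outlier.
Every other value lies within [3.56, 9.00].

3.43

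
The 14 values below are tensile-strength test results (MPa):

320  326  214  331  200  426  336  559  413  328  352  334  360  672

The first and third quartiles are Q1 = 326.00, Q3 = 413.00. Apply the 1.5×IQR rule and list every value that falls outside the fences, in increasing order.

559, 672

IQR = Q3 − Q1 = 413.00 − 326.00 = 87.00.
Lower fence = Q1 − 1.5·IQR = 326.00 − 130.50 = 195.50.
Upper fence = Q3 + 1.5·IQR = 413.00 + 130.50 = 543.50.
559 > 543.50 → outlier.
672 > 543.50 → outlier.
All remaining values lie within [195.50, 543.50].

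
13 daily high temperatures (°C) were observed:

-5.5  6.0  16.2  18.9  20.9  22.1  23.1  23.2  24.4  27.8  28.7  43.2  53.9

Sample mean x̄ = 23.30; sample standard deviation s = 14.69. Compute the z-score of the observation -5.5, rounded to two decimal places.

-1.96

z = (-5.5 − 23.30) / 14.69 = -1.96.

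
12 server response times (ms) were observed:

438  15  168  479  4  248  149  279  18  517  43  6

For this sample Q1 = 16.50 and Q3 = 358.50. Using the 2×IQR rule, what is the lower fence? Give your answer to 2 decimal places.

-667.50

IQR = Q3 − Q1 = 358.50 − 16.50 = 342.00.
Lower fence = Q1 − 2·IQR = 16.50 − 684.00 = -667.50.
Upper fence = Q3 + 2·IQR = 358.50 + 684.00 = 1042.50.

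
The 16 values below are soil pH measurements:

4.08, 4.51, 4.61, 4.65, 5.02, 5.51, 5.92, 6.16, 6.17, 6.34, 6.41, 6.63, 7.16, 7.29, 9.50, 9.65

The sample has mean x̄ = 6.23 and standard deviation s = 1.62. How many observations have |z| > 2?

Cutoffs: x̄ ± 2s = [2.99, 9.47].
Outside the cutoffs: 9.50, 9.65.

2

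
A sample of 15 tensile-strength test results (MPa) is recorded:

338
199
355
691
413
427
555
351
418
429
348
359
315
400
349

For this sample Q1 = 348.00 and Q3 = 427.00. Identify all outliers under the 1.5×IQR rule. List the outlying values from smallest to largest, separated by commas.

199, 555, 691

IQR = Q3 − Q1 = 427.00 − 348.00 = 79.00.
Lower fence = Q1 − 1.5·IQR = 348.00 − 118.50 = 229.50.
Upper fence = Q3 + 1.5·IQR = 427.00 + 118.50 = 545.50.
199 < 229.50 → outlier.
555 > 545.50 → outlier.
691 > 545.50 → outlier.
All remaining values lie within [229.50, 545.50].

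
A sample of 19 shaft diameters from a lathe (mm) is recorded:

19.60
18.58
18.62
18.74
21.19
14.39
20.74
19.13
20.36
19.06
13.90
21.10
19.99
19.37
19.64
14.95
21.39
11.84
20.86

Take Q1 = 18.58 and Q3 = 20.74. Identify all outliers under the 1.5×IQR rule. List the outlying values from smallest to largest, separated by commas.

11.84, 13.90, 14.39, 14.95

IQR = Q3 − Q1 = 20.74 − 18.58 = 2.16.
Lower fence = Q1 − 1.5·IQR = 18.58 − 3.24 = 15.34.
Upper fence = Q3 + 1.5·IQR = 20.74 + 3.24 = 23.98.
11.84 < 15.34 → outlier.
13.90 < 15.34 → outlier.
14.39 < 15.34 → outlier.
14.95 < 15.34 → outlier.
All remaining values lie within [15.34, 23.98].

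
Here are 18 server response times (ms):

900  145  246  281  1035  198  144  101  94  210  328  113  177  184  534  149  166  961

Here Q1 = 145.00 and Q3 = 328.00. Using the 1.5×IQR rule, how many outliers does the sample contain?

IQR = 183.00; fences at 145.00 − 274.50 = -129.50 and 328.00 + 274.50 = 602.50.
Outside the cutoffs: 900, 961, 1035.

3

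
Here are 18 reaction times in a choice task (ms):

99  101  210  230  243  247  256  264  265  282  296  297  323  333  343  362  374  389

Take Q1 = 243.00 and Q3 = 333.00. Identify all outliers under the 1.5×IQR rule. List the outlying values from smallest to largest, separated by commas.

99, 101

IQR = Q3 − Q1 = 333.00 − 243.00 = 90.00.
Lower fence = Q1 − 1.5·IQR = 243.00 − 135.00 = 108.00.
Upper fence = Q3 + 1.5·IQR = 333.00 + 135.00 = 468.00.
99 < 108.00 → outlier.
101 < 108.00 → outlier.
All remaining values lie within [108.00, 468.00].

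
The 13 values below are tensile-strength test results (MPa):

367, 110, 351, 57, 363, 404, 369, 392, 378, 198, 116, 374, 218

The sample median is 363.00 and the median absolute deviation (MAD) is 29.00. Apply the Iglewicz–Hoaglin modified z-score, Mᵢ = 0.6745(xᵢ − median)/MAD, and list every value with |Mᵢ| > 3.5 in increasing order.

57, 110, 116, 198

|Mᵢ| > 3.5 ⇔ |xᵢ − 363.00| > 3.5·29.00/0.6745 = 150.48.
So outliers lie outside [212.52, 513.48].
57: M = -7.12 → outlier.
110: M = -5.88 → outlier.
116: M = -5.74 → outlier.
198: M = -3.84 → outlier.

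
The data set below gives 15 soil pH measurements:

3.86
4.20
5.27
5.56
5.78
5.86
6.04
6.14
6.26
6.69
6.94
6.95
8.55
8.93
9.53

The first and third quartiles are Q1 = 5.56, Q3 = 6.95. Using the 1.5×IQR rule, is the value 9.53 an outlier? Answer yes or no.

yes

IQR = Q3 − Q1 = 6.95 − 5.56 = 1.39.
Lower fence = Q1 − 1.5·IQR = 5.56 − 2.085 = 3.475.
Upper fence = Q3 + 1.5·IQR = 6.95 + 2.085 = 9.035.
9.53 lies above the upper fence.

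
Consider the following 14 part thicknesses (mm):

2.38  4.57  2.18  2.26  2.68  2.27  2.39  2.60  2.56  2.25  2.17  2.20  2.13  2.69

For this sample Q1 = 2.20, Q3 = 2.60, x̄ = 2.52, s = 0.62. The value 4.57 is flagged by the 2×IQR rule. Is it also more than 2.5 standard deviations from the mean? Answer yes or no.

z = (4.57 − 2.52) / 0.62 = 3.31.
|z| = 3.31 > 2.5.

yes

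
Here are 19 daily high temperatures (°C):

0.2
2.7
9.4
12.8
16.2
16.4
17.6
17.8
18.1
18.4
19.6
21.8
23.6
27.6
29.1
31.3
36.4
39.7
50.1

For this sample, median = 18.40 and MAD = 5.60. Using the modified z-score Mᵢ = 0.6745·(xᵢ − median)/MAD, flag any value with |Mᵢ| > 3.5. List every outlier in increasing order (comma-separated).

|Mᵢ| > 3.5 ⇔ |xᵢ − 18.40| > 3.5·5.60/0.6745 = 29.06.
So outliers lie outside [-10.66, 47.46].
50.1: M = 3.82 → outlier.

50.1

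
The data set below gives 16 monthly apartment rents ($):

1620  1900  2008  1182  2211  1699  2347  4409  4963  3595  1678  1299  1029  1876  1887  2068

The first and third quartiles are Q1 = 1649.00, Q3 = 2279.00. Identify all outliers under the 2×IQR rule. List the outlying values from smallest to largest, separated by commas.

IQR = Q3 − Q1 = 2279.00 − 1649.00 = 630.00.
Lower fence = Q1 − 2·IQR = 1649.00 − 1260.00 = 389.00.
Upper fence = Q3 + 2·IQR = 2279.00 + 1260.00 = 3539.00.
3595 > 3539.00 → outlier.
4409 > 3539.00 → outlier.
4963 > 3539.00 → outlier.
All remaining values lie within [389.00, 3539.00].

3595, 4409, 4963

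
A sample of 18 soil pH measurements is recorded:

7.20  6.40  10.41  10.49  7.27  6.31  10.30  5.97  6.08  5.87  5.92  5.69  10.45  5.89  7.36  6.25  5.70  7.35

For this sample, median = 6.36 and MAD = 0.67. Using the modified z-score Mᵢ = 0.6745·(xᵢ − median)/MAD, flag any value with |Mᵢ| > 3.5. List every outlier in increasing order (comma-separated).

|Mᵢ| > 3.5 ⇔ |xᵢ − 6.36| > 3.5·0.67/0.6745 = 3.48.
So outliers lie outside [2.88, 9.84].
10.30: M = 3.97 → outlier.
10.41: M = 4.08 → outlier.
10.45: M = 4.12 → outlier.
10.49: M = 4.16 → outlier.

10.30, 10.41, 10.45, 10.49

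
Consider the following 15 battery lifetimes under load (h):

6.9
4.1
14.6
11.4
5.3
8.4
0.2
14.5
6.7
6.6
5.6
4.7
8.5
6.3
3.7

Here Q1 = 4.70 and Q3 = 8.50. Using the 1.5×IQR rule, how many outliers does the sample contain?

2

IQR = 3.80; fences at 4.70 − 5.70 = -1.00 and 8.50 + 5.70 = 14.20.
Outside the cutoffs: 14.5, 14.6.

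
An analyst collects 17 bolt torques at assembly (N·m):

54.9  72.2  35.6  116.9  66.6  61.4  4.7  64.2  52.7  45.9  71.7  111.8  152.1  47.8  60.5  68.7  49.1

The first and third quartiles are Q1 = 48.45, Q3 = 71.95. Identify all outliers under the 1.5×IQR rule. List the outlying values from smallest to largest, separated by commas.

IQR = Q3 − Q1 = 71.95 − 48.45 = 23.50.
Lower fence = Q1 − 1.5·IQR = 48.45 − 35.25 = 13.20.
Upper fence = Q3 + 1.5·IQR = 71.95 + 35.25 = 107.20.
4.7 < 13.20 → outlier.
111.8 > 107.20 → outlier.
116.9 > 107.20 → outlier.
152.1 > 107.20 → outlier.
All remaining values lie within [13.20, 107.20].

4.7, 111.8, 116.9, 152.1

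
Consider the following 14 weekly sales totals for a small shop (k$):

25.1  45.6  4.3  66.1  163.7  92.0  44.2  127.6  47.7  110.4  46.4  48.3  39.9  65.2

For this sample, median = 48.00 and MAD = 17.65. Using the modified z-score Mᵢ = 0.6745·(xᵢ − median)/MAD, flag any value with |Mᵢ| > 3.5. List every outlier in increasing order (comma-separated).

|Mᵢ| > 3.5 ⇔ |xᵢ − 48.00| > 3.5·17.65/0.6745 = 91.59.
So outliers lie outside [-43.59, 139.59].
163.7: M = 4.42 → outlier.

163.7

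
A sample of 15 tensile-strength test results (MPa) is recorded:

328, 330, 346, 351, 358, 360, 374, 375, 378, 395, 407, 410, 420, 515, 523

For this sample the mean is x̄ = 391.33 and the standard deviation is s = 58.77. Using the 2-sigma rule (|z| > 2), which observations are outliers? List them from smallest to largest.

515, 523

Cutoffs at x̄ ± 2s: 391.33 ± 2·58.77 = [273.79, 508.87].
515: z = 2.10, |z| > 2 → outlier.
523: z = 2.24, |z| > 2 → outlier.
Every other value lies within [273.79, 508.87].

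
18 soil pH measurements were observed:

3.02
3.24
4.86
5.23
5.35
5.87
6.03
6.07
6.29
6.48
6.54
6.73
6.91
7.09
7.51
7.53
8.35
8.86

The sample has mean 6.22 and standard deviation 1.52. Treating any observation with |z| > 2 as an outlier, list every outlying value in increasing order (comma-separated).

Cutoffs at x̄ ± 2s: 6.22 ± 2·1.52 = [3.18, 9.26].
3.02: z = -2.11, |z| > 2 → outlier.
Every other value lies within [3.18, 9.26].

3.02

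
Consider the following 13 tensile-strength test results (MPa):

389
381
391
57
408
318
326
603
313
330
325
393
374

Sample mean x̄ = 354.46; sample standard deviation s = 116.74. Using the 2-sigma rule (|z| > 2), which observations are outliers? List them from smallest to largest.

Cutoffs at x̄ ± 2s: 354.46 ± 2·116.74 = [120.98, 587.94].
57: z = -2.55, |z| > 2 → outlier.
603: z = 2.13, |z| > 2 → outlier.
Every other value lies within [120.98, 587.94].

57, 603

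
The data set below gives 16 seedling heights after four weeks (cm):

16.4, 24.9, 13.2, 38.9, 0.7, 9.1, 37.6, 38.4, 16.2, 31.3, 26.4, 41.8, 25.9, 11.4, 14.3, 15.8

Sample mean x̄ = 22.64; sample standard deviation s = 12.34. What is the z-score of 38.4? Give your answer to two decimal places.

1.28

z = (38.4 − 22.64) / 12.34 = 1.28.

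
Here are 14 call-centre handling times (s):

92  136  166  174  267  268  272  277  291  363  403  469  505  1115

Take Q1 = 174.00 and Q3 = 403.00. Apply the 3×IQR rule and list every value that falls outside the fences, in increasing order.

1115

IQR = Q3 − Q1 = 403.00 − 174.00 = 229.00.
Lower fence = Q1 − 3·IQR = 174.00 − 687.00 = -513.00.
Upper fence = Q3 + 3·IQR = 403.00 + 687.00 = 1090.00.
1115 > 1090.00 → outlier.
All remaining values lie within [-513.00, 1090.00].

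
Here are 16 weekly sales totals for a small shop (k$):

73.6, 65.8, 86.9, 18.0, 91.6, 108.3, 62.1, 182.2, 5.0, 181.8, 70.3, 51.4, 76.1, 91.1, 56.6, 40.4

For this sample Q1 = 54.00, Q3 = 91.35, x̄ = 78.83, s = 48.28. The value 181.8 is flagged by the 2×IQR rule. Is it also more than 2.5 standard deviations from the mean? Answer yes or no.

no

z = (181.8 − 78.83) / 48.28 = 2.13.
|z| = 2.13 ≤ 2.5.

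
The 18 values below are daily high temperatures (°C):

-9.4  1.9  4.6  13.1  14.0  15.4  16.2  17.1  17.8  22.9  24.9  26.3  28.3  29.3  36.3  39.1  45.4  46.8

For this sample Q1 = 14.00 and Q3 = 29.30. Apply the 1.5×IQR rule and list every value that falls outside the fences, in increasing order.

-9.4

IQR = Q3 − Q1 = 29.30 − 14.00 = 15.30.
Lower fence = Q1 − 1.5·IQR = 14.00 − 22.95 = -8.95.
Upper fence = Q3 + 1.5·IQR = 29.30 + 22.95 = 52.25.
-9.4 < -8.95 → outlier.
All remaining values lie within [-8.95, 52.25].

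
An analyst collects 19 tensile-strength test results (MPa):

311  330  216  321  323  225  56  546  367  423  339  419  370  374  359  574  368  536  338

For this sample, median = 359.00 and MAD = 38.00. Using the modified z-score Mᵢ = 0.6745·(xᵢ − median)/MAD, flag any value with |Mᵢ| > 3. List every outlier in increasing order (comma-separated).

56, 536, 546, 574

|Mᵢ| > 3 ⇔ |xᵢ − 359.00| > 3·38.00/0.6745 = 169.01.
So outliers lie outside [189.99, 528.01].
56: M = -5.38 → outlier.
536: M = 3.14 → outlier.
546: M = 3.32 → outlier.
574: M = 3.82 → outlier.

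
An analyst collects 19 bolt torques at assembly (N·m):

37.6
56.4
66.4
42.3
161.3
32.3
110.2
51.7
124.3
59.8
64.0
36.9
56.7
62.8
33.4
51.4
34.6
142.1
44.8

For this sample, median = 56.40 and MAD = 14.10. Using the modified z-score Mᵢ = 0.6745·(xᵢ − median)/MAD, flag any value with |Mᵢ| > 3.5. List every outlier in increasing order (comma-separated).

142.1, 161.3

|Mᵢ| > 3.5 ⇔ |xᵢ − 56.40| > 3.5·14.10/0.6745 = 73.17.
So outliers lie outside [-16.77, 129.57].
142.1: M = 4.10 → outlier.
161.3: M = 5.02 → outlier.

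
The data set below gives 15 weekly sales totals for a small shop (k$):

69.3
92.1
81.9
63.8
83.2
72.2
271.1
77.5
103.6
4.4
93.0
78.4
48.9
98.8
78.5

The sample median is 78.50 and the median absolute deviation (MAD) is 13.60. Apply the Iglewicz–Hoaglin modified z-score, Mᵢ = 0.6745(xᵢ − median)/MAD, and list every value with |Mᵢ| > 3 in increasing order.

|Mᵢ| > 3 ⇔ |xᵢ − 78.50| > 3·13.60/0.6745 = 60.49.
So outliers lie outside [18.01, 138.99].
4.4: M = -3.68 → outlier.
271.1: M = 9.55 → outlier.

4.4, 271.1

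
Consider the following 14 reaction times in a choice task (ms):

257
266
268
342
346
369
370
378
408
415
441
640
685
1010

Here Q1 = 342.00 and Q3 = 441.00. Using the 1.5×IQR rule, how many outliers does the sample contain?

IQR = 99.00; fences at 342.00 − 148.50 = 193.50 and 441.00 + 148.50 = 589.50.
Outside the cutoffs: 640, 685, 1010.

3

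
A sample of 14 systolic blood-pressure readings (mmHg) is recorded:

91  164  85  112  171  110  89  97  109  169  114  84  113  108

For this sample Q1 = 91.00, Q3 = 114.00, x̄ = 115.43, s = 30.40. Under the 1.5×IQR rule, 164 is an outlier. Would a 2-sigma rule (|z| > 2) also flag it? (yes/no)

no

z = (164 − 115.43) / 30.40 = 1.60.
|z| = 1.60 ≤ 2.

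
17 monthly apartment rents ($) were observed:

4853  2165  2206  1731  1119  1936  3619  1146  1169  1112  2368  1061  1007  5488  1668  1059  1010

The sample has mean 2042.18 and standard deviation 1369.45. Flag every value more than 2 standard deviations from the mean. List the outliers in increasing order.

Cutoffs at x̄ ± 2s: 2042.18 ± 2·1369.45 = [-696.72, 4781.08].
4853: z = 2.05, |z| > 2 → outlier.
5488: z = 2.52, |z| > 2 → outlier.
Every other value lies within [-696.72, 4781.08].

4853, 5488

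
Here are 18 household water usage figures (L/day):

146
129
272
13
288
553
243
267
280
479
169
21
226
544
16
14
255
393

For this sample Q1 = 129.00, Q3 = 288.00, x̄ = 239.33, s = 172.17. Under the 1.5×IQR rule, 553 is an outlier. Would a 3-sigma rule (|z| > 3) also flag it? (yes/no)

z = (553 − 239.33) / 172.17 = 1.82.
|z| = 1.82 ≤ 3.

no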